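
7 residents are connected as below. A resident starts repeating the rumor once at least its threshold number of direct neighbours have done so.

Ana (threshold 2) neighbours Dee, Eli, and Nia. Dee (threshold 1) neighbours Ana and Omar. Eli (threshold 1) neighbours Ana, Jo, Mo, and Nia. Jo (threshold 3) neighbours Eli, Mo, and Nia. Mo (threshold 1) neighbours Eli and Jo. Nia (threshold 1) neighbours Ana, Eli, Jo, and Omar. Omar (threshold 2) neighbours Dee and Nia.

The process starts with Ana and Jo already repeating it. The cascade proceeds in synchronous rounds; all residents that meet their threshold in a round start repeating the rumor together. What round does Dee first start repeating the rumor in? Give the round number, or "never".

2

Round 1 — Ana, Jo start repeating the rumor (initial).
Round 2 — checking thresholds:
  Dee: 1 of 2 neighbours ≥ 1, starts repeating the rumor.
  Eli: 2 of 4 neighbours ≥ 1, starts repeating the rumor.
  Mo: 1 of 2 neighbours ≥ 1, starts repeating the rumor.
  Nia: 2 of 4 neighbours ≥ 1, starts repeating the rumor.
Round 3 — checking thresholds:
  Omar: 2 of 2 neighbours ≥ 2, starts repeating the rumor.
Round 4 — no new spreads; cascade stops.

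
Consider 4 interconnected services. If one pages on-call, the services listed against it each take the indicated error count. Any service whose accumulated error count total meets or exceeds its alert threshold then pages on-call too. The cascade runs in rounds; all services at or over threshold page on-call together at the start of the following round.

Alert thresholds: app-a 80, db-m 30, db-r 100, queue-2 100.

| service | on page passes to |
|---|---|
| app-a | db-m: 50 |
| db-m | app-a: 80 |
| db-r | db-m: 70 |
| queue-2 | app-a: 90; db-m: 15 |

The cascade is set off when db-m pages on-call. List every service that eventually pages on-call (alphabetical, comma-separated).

app-a, db-m

Round 1 — db-m pages on-call (initial).
  app-a: +80 → 80 ≥ 80
Round 2 — app-a pages on-call.
No further pages.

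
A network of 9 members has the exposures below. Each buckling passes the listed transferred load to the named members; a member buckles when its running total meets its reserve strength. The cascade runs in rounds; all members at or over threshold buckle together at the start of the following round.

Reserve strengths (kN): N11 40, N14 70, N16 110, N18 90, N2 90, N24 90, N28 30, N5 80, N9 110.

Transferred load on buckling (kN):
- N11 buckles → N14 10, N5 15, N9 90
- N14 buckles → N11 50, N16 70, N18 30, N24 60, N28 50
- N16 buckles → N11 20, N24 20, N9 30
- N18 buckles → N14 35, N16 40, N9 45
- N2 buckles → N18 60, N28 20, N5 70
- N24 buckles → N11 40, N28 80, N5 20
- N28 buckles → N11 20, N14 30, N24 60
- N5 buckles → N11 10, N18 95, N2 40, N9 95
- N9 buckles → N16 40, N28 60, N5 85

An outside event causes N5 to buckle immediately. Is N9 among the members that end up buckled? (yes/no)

Round 1 — N5 buckles (initial).
  N11: +10 → 10 < 40
  N18: +95 → 95 ≥ 90
  N2: +40 → 40 < 90
  N9: +95 → 95 < 110
Round 2 — N18 buckles.
  N14: +35 → 35 < 70
  N16: +40 → 40 < 110
  N9: +45 → 140 ≥ 110
Round 3 — N9 buckles.
  N16: +40 → 80 < 110
  N28: +60 → 60 ≥ 30
Round 4 — N28 buckles.
  N11: +20 → 30 < 40
  N14: +30 → 65 < 70
  N24: +60 → 60 < 90
No further bucklings.

yes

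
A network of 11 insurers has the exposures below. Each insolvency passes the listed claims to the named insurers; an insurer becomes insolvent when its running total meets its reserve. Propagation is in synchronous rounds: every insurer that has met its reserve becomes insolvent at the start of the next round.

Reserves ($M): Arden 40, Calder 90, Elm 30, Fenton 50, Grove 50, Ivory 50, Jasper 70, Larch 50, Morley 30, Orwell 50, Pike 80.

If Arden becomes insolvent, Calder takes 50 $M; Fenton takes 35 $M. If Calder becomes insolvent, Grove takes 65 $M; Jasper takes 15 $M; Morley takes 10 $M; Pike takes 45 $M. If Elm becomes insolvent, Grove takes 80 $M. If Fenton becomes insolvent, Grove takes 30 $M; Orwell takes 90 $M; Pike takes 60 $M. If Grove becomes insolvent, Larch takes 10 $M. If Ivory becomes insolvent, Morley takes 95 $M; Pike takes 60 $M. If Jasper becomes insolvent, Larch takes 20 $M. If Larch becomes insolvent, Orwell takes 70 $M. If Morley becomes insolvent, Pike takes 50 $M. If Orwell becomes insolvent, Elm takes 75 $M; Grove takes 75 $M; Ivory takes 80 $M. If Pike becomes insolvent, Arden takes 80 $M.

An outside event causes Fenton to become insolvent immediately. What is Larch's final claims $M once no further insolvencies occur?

10

Round 1 — Fenton becomes insolvent (initial).
  Grove: +30 → 30 < 50
  Orwell: +90 → 90 ≥ 50
  Pike: +60 → 60 < 80
Round 2 — Orwell becomes insolvent.
  Elm: +75 → 75 ≥ 30
  Grove: +75 → 105 ≥ 50
  Ivory: +80 → 80 ≥ 50
Round 3 — Elm, Grove, Ivory become insolvent.
  Larch: +10 → 10 < 50
  Morley: +95 → 95 ≥ 30
  Pike: +60 → 120 ≥ 80
Round 4 — Morley, Pike become insolvent.
  Arden: +80 → 80 ≥ 40
Round 5 — Arden becomes insolvent.
  Calder: +50 → 50 < 90
No further insolvencies.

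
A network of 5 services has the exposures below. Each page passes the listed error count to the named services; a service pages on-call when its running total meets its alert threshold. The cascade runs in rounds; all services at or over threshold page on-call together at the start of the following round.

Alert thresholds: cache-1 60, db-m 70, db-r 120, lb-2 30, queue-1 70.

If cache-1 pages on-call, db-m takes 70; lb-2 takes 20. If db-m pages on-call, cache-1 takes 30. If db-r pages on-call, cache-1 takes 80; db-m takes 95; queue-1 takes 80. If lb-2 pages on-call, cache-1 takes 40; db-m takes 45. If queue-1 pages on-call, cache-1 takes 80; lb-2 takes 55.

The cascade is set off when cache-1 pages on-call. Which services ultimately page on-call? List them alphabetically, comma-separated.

Round 1 — cache-1 pages on-call (initial).
  db-m: +70 → 70 ≥ 70
  lb-2: +20 → 20 < 30
Round 2 — db-m pages on-call.
No further pages.

cache-1, db-m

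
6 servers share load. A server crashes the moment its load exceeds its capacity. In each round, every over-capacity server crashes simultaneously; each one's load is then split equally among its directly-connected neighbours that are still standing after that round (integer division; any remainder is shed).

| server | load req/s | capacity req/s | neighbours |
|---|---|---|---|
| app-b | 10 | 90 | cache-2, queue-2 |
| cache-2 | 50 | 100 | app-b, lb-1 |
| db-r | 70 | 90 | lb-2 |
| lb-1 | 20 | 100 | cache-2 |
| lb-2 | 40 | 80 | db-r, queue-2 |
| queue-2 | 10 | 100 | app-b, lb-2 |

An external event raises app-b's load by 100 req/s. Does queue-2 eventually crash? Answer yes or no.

no

Round 1 — app-b at 110 > 90. app-b crashes.
  app-b sheds 110 req/s to cache-2, queue-2: 55 each.
    cache-2: 50+55 = 105 > 100
    queue-2: 10+55 = 65 ≤ 100
Round 2 — cache-2 crashes.
  cache-2 sheds 105 req/s to lb-1: 105 each.
    lb-1: 20+105 = 125 > 100
Round 3 — lb-1 crashes.
  lb-1 sheds 125 req/s: no online neighbours, lost.
No further crashes.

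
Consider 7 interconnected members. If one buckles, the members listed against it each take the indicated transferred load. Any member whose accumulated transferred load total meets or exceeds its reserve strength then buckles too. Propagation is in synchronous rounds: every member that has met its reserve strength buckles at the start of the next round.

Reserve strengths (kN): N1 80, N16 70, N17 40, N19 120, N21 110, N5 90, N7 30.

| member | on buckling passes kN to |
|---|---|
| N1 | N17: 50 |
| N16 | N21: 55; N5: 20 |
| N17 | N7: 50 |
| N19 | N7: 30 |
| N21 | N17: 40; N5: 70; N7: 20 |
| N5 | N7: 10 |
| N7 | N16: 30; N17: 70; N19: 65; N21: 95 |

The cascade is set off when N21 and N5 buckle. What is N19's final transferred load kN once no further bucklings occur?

65

Round 1 — N21, N5 buckle (initial).
  N17: +40 → 40 ≥ 40
  N7: +20+10 → 30 ≥ 30
Round 2 — N17, N7 buckle.
  N16: +30 → 30 < 70
  N19: +65 → 65 < 120
No further bucklings.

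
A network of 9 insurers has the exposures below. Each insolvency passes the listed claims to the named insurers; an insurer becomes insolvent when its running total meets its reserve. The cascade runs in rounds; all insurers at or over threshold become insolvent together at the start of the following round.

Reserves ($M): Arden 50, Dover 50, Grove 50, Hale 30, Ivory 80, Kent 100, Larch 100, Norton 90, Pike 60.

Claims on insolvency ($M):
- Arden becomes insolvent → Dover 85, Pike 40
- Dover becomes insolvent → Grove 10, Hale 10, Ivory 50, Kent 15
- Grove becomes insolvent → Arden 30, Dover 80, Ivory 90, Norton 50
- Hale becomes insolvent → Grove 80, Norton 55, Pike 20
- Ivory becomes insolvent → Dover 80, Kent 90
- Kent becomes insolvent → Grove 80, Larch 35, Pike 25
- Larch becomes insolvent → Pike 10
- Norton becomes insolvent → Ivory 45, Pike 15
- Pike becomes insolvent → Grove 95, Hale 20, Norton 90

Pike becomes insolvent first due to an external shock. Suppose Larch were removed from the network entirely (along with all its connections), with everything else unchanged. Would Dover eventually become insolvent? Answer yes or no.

yes

With Larch removed:
Round 1 — Pike becomes insolvent (initial).
  Grove: +95 → 95 ≥ 50
  Hale: +20 → 20 < 30
  Norton: +90 → 90 ≥ 90
Round 2 — Grove, Norton become insolvent.
  Arden: +30 → 30 < 50
  Dover: +80 → 80 ≥ 50
  Ivory: +90+45 → 135 ≥ 80
Round 3 — Dover, Ivory become insolvent.
  Hale: +10 → 30 ≥ 30
  Kent: +15+90 → 105 ≥ 100
Round 4 — Hale, Kent become insolvent.
No further insolvencies.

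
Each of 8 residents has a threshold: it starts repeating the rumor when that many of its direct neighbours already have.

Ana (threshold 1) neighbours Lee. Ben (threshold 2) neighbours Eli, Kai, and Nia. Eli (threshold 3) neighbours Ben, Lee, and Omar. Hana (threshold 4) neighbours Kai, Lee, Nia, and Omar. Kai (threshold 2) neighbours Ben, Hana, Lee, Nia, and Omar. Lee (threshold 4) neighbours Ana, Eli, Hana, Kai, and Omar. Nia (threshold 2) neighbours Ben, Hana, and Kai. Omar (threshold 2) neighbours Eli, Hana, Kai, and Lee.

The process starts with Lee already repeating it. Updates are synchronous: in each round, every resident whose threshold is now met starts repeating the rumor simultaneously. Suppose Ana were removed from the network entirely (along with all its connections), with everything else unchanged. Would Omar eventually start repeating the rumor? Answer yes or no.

With Ana removed:
Round 1 — Lee starts repeating the rumor (initial).
Round 2 — no new spreads; cascade stops.

no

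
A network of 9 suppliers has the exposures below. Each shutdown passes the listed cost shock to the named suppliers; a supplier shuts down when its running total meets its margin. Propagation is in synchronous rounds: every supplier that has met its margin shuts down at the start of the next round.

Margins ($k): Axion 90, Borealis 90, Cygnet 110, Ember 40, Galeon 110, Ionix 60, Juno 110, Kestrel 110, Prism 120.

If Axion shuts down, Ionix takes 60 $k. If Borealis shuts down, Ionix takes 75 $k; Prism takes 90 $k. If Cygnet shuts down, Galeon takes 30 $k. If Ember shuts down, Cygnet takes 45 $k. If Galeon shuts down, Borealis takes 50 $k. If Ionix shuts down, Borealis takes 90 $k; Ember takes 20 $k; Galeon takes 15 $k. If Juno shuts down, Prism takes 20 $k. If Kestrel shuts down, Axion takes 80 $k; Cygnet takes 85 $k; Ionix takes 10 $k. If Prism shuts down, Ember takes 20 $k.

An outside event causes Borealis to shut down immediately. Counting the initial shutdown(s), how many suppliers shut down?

Round 1 — Borealis shuts down (initial).
  Ionix: +75 → 75 ≥ 60
  Prism: +90 → 90 < 120
Round 2 — Ionix shuts down.
  Ember: +20 → 20 < 40
  Galeon: +15 → 15 < 110
No further shutdowns.

2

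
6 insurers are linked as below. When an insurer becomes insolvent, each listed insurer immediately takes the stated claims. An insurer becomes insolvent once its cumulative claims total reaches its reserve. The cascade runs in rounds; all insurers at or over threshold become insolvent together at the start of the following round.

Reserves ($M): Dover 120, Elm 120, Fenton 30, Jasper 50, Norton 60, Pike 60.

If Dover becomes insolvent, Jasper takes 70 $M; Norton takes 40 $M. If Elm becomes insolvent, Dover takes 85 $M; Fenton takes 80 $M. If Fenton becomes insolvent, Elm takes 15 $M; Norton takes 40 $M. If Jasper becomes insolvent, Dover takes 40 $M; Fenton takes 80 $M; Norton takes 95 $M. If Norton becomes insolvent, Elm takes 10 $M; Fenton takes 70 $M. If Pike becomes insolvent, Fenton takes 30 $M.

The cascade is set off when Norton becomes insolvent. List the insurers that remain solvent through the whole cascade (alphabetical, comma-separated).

Dover, Elm, Jasper, Pike

Round 1 — Norton becomes insolvent (initial).
  Elm: +10 → 10 < 120
  Fenton: +70 → 70 ≥ 30
Round 2 — Fenton becomes insolvent.
  Elm: +15 → 25 < 120
No further insolvencies.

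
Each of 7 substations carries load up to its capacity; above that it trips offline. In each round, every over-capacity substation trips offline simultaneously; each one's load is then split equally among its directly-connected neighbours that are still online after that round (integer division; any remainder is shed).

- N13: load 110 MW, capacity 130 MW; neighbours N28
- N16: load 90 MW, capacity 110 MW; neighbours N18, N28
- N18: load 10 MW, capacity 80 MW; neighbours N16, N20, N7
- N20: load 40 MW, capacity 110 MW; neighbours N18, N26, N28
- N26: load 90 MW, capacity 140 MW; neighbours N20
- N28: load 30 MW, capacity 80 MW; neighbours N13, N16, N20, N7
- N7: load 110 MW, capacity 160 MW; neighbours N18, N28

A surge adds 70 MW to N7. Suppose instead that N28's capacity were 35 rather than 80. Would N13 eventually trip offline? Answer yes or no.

With N28's capacity at 35:
Round 1 — N7 at 180 > 160. N7 trips offline.
  N7 sheds 180 MW to N18, N28: 90 each.
    N18: 10+90 = 100 > 80
    N28: 30+90 = 120 > 35
Round 2 — N18, N28 trip offline.
  N18 sheds 100 MW to N16, N20: 50 each.
    N16: 90+50 = 140 > 110
    N20: 40+50 = 90 ≤ 110
  N28 sheds 120 MW to N13, N16, N20: 40 each.
    N13: 110+40 = 150 > 130
    N16: 140+40 = 180 > 110
    N20: 90+40 = 130 > 110
Round 3 — N13, N16, N20 trip offline.
  N13 sheds 150 MW: no online neighbours, lost.
  N16 sheds 180 MW: no online neighbours, lost.
  N20 sheds 130 MW to N26: 130 each.
    N26: 90+130 = 220 > 140
Round 4 — N26 trips offline.
  N26 sheds 220 MW: no online neighbours, lost.
No further trips.

yes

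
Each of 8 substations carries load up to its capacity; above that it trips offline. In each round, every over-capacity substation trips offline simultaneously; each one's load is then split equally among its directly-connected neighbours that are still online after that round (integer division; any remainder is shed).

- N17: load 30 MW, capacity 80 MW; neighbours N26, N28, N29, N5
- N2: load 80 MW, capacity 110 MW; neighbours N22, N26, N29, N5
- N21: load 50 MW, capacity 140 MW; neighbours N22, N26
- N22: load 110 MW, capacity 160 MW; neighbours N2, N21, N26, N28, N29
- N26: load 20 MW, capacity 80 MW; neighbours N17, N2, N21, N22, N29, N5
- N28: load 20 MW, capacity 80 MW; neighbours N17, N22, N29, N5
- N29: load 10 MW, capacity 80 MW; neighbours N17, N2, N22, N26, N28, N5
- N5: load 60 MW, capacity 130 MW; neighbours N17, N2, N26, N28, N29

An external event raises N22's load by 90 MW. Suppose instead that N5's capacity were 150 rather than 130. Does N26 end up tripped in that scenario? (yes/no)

yes

With N5's capacity at 150:
Round 1 — N22 at 200 > 160. N22 trips offline.
  N22 sheds 200 MW to N2, N21, N26, N28, N29: 40 each.
    N2: 80+40 = 120 > 110
    N21: 50+40 = 90 ≤ 140
    N26: 20+40 = 60 ≤ 80
    N28: 20+40 = 60 ≤ 80
    N29: 10+40 = 50 ≤ 80
Round 2 — N2 trips offline.
  N2 sheds 120 MW to N26, N29, N5: 40 each.
    N26: 60+40 = 100 > 80
    N29: 50+40 = 90 > 80
    N5: 60+40 = 100 ≤ 150
Round 3 — N26, N29 trip offline.
  N26 sheds 100 MW to N17, N21, N5: 33 each (1 lost).
    N17: 30+33 = 63 ≤ 80
    N21: 90+33 = 123 ≤ 140
    N5: 100+33 = 133 ≤ 150
  N29 sheds 90 MW to N17, N28, N5: 30 each.
    N17: 63+30 = 93 > 80
    N28: 60+30 = 90 > 80
    N5: 133+30 = 163 > 150
Round 4 — N17, N28, N5 trip offline.
  N17 sheds 93 MW: no online neighbours, lost.
  N28 sheds 90 MW: no online neighbours, lost.
  N5 sheds 163 MW: no online neighbours, lost.
No further trips.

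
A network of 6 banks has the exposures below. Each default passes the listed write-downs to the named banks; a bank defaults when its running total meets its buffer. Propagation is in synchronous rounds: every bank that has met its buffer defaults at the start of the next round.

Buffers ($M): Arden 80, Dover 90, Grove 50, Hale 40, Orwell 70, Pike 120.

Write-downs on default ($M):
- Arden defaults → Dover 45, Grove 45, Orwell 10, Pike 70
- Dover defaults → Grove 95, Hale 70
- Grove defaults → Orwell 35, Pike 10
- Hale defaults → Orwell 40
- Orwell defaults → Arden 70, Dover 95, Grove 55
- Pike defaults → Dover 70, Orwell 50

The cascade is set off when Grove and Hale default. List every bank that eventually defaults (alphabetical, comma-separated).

Dover, Grove, Hale, Orwell

Round 1 — Grove, Hale default (initial).
  Orwell: +35+40 → 75 ≥ 70
  Pike: +10 → 10 < 120
Round 2 — Orwell defaults.
  Arden: +70 → 70 < 80
  Dover: +95 → 95 ≥ 90
Round 3 — Dover defaults.
No further defaults.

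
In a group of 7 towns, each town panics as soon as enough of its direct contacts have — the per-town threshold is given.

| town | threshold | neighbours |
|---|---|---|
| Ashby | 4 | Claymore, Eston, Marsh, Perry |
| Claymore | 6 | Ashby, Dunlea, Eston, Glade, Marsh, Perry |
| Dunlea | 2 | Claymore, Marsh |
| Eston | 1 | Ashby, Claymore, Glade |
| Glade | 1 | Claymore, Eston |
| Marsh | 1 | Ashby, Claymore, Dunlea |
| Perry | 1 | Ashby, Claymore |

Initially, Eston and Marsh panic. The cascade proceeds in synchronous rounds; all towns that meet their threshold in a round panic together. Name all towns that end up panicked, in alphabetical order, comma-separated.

Round 1 — Eston, Marsh panic (initial).
Round 2 — checking thresholds:
  Ashby: 2 of 4 neighbours < 4, not yet.
  Claymore: 2 of 6 neighbours < 6, not yet.
  Dunlea: 1 of 2 neighbours < 2, not yet.
  Glade: 1 of 2 neighbours ≥ 1, panics.
Round 3 — no new panics; cascade stops.

Eston, Glade, Marsh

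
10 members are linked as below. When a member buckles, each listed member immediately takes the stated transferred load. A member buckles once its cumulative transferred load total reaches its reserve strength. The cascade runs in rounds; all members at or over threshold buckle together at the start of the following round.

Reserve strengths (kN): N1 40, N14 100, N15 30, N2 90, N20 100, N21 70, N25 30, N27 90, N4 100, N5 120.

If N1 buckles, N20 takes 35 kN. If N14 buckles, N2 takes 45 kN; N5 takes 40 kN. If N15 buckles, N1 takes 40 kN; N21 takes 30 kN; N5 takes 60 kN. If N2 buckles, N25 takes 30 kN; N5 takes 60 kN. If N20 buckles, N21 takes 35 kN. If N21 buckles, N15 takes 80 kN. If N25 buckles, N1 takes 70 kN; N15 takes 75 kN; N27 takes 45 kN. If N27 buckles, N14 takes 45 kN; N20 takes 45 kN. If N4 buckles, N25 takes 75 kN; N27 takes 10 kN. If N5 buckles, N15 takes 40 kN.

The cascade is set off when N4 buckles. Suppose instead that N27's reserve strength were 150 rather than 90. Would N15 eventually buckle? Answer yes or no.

yes

With N27's reserve strength at 150:
Round 1 — N4 buckles (initial).
  N25: +75 → 75 ≥ 30
  N27: +10 → 10 < 150
Round 2 — N25 buckles.
  N1: +70 → 70 ≥ 40
  N15: +75 → 75 ≥ 30
  N27: +45 → 55 < 150
Round 3 — N1, N15 buckle.
  N20: +35 → 35 < 100
  N21: +30 → 30 < 70
  N5: +60 → 60 < 120
No further bucklings.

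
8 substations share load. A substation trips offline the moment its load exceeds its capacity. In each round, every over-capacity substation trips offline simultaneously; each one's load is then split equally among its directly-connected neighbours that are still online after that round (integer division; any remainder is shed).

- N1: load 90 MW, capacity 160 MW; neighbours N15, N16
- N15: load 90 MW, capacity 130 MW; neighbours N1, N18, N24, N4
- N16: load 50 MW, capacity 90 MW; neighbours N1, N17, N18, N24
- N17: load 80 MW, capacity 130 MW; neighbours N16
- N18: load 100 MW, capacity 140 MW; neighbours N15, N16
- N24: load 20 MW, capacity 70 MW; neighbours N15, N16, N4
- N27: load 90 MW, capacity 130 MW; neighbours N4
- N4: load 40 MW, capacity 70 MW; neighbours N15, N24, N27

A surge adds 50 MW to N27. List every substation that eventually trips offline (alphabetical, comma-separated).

Round 1 — N27 at 140 > 130. N27 trips offline.
  N27 sheds 140 MW to N4: 140 each.
    N4: 40+140 = 180 > 70
Round 2 — N4 trips offline.
  N4 sheds 180 MW to N15, N24: 90 each.
    N15: 90+90 = 180 > 130
    N24: 20+90 = 110 > 70
Round 3 — N15, N24 trip offline.
  N15 sheds 180 MW to N1, N18: 90 each.
    N1: 90+90 = 180 > 160
    N18: 100+90 = 190 > 140
  N24 sheds 110 MW to N16: 110 each.
    N16: 50+110 = 160 > 90
Round 4 — N1, N16, N18 trip offline.
  N1 sheds 180 MW: no online neighbours, lost.
  N16 sheds 160 MW to N17: 160 each.
    N17: 80+160 = 240 > 130
  N18 sheds 190 MW: no online neighbours, lost.
Round 5 — N17 trips offline.
  N17 sheds 240 MW: no online neighbours, lost.
No further trips.

N1, N15, N16, N17, N18, N24, N27, N4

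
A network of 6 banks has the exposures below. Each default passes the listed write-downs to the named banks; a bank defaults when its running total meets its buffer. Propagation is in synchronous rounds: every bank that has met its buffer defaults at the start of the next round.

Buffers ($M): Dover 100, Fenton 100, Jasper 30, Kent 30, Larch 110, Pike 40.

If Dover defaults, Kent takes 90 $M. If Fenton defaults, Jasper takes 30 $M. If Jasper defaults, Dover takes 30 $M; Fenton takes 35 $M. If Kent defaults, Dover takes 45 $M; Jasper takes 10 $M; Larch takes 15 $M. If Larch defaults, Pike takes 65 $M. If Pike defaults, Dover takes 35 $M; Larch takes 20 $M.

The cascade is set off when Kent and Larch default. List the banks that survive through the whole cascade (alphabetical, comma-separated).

Round 1 — Kent, Larch default (initial).
  Dover: +45 → 45 < 100
  Jasper: +10 → 10 < 30
  Pike: +65 → 65 ≥ 40
Round 2 — Pike defaults.
  Dover: +35 → 80 < 100
No further defaults.

Dover, Fenton, Jasper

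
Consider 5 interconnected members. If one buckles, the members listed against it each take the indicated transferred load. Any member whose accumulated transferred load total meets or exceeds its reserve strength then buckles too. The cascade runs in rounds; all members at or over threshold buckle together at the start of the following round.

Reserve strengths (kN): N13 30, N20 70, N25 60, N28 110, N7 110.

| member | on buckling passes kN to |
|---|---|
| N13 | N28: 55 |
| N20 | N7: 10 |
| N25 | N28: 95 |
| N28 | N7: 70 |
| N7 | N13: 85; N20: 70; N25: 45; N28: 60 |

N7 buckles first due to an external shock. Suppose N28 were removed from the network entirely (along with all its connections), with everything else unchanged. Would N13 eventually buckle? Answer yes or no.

With N28 removed:
Round 1 — N7 buckles (initial).
  N13: +85 → 85 ≥ 30
  N20: +70 → 70 ≥ 70
  N25: +45 → 45 < 60
Round 2 — N13, N20 buckle.
No further bucklings.

yes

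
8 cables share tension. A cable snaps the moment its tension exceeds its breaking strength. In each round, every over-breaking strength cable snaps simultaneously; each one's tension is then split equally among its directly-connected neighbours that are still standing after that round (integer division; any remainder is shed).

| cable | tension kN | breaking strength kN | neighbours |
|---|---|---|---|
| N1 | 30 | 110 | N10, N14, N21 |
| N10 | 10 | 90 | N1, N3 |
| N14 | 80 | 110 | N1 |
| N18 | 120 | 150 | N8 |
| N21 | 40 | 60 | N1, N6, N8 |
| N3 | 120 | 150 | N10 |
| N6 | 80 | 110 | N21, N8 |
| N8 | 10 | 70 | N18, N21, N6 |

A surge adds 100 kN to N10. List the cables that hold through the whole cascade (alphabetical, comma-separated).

Round 1 — N10 at 110 > 90. N10 snaps.
  N10 sheds 110 kN to N1, N3: 55 each.
    N1: 30+55 = 85 ≤ 110
    N3: 120+55 = 175 > 150
Round 2 — N3 snaps.
  N3 sheds 175 kN: no online neighbours, lost.
No further breaks.

N1, N14, N18, N21, N6, N8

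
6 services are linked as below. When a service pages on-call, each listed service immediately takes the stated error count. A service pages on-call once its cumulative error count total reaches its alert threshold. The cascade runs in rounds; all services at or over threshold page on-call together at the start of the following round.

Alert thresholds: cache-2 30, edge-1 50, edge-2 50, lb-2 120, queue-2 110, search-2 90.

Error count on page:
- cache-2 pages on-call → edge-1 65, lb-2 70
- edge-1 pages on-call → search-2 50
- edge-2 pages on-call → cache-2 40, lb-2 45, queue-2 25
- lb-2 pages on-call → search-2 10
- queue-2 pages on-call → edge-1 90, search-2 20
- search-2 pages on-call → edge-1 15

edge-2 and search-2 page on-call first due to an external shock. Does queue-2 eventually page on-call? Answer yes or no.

Round 1 — edge-2, search-2 page on-call (initial).
  cache-2: +40 → 40 ≥ 30
  edge-1: +15 → 15 < 50
  lb-2: +45 → 45 < 120
  queue-2: +25 → 25 < 110
Round 2 — cache-2 pages on-call.
  edge-1: +65 → 80 ≥ 50
  lb-2: +70 → 115 < 120
Round 3 — edge-1 pages on-call.
No further pages.

no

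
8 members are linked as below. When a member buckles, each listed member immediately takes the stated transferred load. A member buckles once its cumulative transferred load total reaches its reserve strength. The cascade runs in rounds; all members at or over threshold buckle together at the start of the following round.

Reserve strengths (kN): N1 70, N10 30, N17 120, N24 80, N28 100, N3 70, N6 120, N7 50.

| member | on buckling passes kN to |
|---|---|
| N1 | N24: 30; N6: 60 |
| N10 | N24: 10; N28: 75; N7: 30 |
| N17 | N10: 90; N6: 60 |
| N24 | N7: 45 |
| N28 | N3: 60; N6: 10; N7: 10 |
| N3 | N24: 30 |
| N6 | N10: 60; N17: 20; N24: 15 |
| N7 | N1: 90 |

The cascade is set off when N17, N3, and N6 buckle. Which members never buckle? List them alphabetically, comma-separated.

N1, N24, N28, N7

Round 1 — N17, N3, N6 buckle (initial).
  N10: +90+60 → 150 ≥ 30
  N24: +30+15 → 45 < 80
Round 2 — N10 buckles.
  N24: +10 → 55 < 80
  N28: +75 → 75 < 100
  N7: +30 → 30 < 50
No further bucklings.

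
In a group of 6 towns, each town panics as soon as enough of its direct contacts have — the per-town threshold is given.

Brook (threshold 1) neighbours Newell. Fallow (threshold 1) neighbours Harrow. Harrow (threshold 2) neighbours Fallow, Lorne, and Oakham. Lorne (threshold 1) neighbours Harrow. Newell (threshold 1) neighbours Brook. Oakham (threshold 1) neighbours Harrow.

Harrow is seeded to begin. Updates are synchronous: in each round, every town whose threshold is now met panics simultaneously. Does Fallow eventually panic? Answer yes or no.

yes

Round 1 — Harrow panics (initial).
Round 2 — checking thresholds:
  Fallow: 1 of 1 neighbours ≥ 1, panics.
  Lorne: 1 of 1 neighbours ≥ 1, panics.
  Oakham: 1 of 1 neighbours ≥ 1, panics.
Round 3 — no new panics; cascade stops.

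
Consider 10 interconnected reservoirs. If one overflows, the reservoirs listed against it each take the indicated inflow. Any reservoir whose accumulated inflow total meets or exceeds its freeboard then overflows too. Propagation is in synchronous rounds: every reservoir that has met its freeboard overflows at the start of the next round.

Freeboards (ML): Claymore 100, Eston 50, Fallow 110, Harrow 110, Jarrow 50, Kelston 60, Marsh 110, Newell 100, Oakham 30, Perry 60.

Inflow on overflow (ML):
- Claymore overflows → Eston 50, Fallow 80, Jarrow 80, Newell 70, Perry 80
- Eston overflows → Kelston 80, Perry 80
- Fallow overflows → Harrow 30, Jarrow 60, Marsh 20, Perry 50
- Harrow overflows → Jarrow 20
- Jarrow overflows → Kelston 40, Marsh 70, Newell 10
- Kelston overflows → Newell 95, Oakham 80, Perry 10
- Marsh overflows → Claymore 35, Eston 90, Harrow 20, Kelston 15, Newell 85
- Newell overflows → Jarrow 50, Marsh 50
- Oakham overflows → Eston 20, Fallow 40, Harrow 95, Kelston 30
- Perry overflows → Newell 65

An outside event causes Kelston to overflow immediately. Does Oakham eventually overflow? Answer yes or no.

yes

Round 1 — Kelston overflows (initial).
  Newell: +95 → 95 < 100
  Oakham: +80 → 80 ≥ 30
  Perry: +10 → 10 < 60
Round 2 — Oakham overflows.
  Eston: +20 → 20 < 50
  Fallow: +40 → 40 < 110
  Harrow: +95 → 95 < 110
No further overflows.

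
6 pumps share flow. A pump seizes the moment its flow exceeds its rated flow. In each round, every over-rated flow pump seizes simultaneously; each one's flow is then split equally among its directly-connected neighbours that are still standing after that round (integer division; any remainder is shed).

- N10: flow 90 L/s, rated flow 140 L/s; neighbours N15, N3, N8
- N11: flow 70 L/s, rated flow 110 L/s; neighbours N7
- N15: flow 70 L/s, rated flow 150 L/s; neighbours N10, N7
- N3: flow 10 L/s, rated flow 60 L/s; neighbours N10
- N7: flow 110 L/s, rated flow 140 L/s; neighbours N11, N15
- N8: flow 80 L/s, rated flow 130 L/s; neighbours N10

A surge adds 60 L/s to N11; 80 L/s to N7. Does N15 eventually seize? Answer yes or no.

yes

Round 1 — N11 at 130 > 110; N7 at 190 > 140. N11, N7 seize.
  N11 sheds 130 L/s: no online neighbours, lost.
  N7 sheds 190 L/s to N15: 190 each.
    N15: 70+190 = 260 > 150
Round 2 — N15 seizes.
  N15 sheds 260 L/s to N10: 260 each.
    N10: 90+260 = 350 > 140
Round 3 — N10 seizes.
  N10 sheds 350 L/s to N3, N8: 175 each.
    N3: 10+175 = 185 > 60
    N8: 80+175 = 255 > 130
Round 4 — N3, N8 seize.
  N3 sheds 185 L/s: no online neighbours, lost.
  N8 sheds 255 L/s: no online neighbours, lost.
No further seizures.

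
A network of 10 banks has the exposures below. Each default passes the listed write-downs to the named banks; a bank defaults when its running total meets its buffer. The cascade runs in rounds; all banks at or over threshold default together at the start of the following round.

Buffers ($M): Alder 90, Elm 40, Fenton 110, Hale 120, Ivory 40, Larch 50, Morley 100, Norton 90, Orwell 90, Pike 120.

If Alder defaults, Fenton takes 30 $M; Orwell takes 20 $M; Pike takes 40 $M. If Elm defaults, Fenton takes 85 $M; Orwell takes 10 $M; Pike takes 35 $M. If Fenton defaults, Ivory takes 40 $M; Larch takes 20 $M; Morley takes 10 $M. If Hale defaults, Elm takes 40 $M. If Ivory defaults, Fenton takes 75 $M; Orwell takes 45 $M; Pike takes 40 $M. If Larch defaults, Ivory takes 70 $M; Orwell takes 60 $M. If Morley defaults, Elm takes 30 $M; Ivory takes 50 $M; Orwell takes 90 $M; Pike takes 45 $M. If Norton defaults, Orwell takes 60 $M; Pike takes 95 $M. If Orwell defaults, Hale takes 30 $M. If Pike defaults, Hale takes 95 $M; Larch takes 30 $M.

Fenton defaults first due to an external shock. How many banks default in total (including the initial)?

Round 1 — Fenton defaults (initial).
  Ivory: +40 → 40 ≥ 40
  Larch: +20 → 20 < 50
  Morley: +10 → 10 < 100
Round 2 — Ivory defaults.
  Orwell: +45 → 45 < 90
  Pike: +40 → 40 < 120
No further defaults.

2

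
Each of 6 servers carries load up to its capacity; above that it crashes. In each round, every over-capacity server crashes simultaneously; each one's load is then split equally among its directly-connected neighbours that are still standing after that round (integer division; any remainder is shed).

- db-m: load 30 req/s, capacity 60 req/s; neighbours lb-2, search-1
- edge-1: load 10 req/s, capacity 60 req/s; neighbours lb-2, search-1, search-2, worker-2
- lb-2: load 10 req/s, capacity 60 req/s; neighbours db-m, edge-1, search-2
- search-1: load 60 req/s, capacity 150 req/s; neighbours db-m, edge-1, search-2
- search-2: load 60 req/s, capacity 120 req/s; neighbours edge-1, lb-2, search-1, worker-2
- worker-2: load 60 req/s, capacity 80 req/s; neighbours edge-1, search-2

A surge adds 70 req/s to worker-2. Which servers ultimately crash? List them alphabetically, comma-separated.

Round 1 — worker-2 at 130 > 80. worker-2 crashes.
  worker-2 sheds 130 req/s to edge-1, search-2: 65 each.
    edge-1: 10+65 = 75 > 60
    search-2: 60+65 = 125 > 120
Round 2 — edge-1, search-2 crash.
  edge-1 sheds 75 req/s to lb-2, search-1: 37 each (1 lost).
    lb-2: 10+37 = 47 ≤ 60
    search-1: 60+37 = 97 ≤ 150
  search-2 sheds 125 req/s to lb-2, search-1: 62 each (1 lost).
    lb-2: 47+62 = 109 > 60
    search-1: 97+62 = 159 > 150
Round 3 — lb-2, search-1 crash.
  lb-2 sheds 109 req/s to db-m: 109 each.
    db-m: 30+109 = 139 > 60
  search-1 sheds 159 req/s to db-m: 159 each.
    db-m: 139+159 = 298 > 60
Round 4 — db-m crashes.
  db-m sheds 298 req/s: no online neighbours, lost.
No further crashes.

db-m, edge-1, lb-2, search-1, search-2, worker-2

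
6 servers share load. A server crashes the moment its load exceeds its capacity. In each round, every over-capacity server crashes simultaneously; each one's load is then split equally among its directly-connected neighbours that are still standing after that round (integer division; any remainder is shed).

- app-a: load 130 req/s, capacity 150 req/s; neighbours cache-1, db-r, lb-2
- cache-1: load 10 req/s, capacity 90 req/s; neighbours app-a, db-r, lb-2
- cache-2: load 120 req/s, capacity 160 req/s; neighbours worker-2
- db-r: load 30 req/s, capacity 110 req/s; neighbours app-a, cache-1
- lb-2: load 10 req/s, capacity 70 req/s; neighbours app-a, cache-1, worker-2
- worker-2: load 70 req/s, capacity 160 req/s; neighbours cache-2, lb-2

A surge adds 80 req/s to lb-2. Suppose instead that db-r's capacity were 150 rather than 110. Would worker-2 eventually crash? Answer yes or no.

With db-r's capacity at 150:
Round 1 — lb-2 at 90 > 70. lb-2 crashes.
  lb-2 sheds 90 req/s to app-a, cache-1, worker-2: 30 each.
    app-a: 130+30 = 160 > 150
    cache-1: 10+30 = 40 ≤ 90
    worker-2: 70+30 = 100 ≤ 160
Round 2 — app-a crashes.
  app-a sheds 160 req/s to cache-1, db-r: 80 each.
    cache-1: 40+80 = 120 > 90
    db-r: 30+80 = 110 ≤ 150
Round 3 — cache-1 crashes.
  cache-1 sheds 120 req/s to db-r: 120 each.
    db-r: 110+120 = 230 > 150
Round 4 — db-r crashes.
  db-r sheds 230 req/s: no online neighbours, lost.
No further crashes.

no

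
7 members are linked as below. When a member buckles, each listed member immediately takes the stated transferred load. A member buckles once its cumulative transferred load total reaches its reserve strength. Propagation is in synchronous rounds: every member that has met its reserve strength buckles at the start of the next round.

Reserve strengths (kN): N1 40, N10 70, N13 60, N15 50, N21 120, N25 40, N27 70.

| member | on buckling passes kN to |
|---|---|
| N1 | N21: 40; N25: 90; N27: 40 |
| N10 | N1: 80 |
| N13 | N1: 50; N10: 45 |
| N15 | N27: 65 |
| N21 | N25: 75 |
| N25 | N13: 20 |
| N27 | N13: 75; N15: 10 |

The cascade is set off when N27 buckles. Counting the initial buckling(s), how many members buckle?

Round 1 — N27 buckles (initial).
  N13: +75 → 75 ≥ 60
  N15: +10 → 10 < 50
Round 2 — N13 buckles.
  N1: +50 → 50 ≥ 40
  N10: +45 → 45 < 70
Round 3 — N1 buckles.
  N21: +40 → 40 < 120
  N25: +90 → 90 ≥ 40
Round 4 — N25 buckles.
No further bucklings.

4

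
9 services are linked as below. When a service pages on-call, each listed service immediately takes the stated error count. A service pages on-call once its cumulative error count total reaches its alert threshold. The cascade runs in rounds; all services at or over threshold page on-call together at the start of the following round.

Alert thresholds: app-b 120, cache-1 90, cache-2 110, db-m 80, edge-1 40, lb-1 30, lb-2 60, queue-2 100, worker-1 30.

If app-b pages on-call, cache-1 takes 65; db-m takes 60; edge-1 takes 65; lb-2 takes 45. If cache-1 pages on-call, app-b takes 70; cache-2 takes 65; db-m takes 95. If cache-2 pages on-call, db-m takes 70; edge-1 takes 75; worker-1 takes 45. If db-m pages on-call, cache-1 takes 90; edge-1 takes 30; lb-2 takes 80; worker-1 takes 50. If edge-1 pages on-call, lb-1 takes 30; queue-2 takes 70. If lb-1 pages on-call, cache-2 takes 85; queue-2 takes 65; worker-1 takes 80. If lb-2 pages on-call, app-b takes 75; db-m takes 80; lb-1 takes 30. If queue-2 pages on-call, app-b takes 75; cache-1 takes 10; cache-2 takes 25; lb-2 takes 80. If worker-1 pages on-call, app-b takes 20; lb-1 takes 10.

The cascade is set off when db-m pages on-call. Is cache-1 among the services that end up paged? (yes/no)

yes

Round 1 — db-m pages on-call (initial).
  cache-1: +90 → 90 ≥ 90
  edge-1: +30 → 30 < 40
  lb-2: +80 → 80 ≥ 60
  worker-1: +50 → 50 ≥ 30
Round 2 — cache-1, lb-2, worker-1 page on-call.
  app-b: +70+75+20 → 165 ≥ 120
  cache-2: +65 → 65 < 110
  lb-1: +30+10 → 40 ≥ 30
Round 3 — app-b, lb-1 page on-call.
  cache-2: +85 → 150 ≥ 110
  edge-1: +65 → 95 ≥ 40
  queue-2: +65 → 65 < 100
Round 4 — cache-2, edge-1 page on-call.
  queue-2: +70 → 135 ≥ 100
Round 5 — queue-2 pages on-call.
No further pages.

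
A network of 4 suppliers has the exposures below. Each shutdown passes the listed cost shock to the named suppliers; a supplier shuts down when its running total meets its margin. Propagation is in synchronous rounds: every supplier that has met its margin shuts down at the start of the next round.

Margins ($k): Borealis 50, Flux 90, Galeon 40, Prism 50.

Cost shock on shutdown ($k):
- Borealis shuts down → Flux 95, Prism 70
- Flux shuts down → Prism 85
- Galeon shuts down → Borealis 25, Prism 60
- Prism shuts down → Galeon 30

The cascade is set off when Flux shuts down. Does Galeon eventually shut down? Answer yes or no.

no

Round 1 — Flux shuts down (initial).
  Prism: +85 → 85 ≥ 50
Round 2 — Prism shuts down.
  Galeon: +30 → 30 < 40
No further shutdowns.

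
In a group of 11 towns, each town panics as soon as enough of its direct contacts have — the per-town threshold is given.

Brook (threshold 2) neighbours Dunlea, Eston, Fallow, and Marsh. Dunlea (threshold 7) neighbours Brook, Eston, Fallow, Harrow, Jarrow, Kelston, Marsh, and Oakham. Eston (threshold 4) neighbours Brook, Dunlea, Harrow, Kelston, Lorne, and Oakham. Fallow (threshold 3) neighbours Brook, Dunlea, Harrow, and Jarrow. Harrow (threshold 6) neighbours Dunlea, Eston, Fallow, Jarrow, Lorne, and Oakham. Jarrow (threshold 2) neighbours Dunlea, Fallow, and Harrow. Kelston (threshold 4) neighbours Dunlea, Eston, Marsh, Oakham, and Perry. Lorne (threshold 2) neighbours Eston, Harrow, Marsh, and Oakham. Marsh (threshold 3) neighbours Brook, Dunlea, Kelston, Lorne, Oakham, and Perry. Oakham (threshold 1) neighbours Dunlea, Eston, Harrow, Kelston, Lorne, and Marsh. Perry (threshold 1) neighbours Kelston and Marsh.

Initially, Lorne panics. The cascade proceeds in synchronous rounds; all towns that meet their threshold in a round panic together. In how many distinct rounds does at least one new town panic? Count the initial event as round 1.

2

Round 1 — Lorne panics (initial).
Round 2 — checking thresholds:
  Eston: 1 of 6 neighbours < 4, below threshold.
  Harrow: 1 of 6 neighbours < 6, below threshold.
  Marsh: 1 of 6 neighbours < 3, below threshold.
  Oakham: 1 of 6 neighbours ≥ 1, panics.
Round 3 — no new panics; cascade stops.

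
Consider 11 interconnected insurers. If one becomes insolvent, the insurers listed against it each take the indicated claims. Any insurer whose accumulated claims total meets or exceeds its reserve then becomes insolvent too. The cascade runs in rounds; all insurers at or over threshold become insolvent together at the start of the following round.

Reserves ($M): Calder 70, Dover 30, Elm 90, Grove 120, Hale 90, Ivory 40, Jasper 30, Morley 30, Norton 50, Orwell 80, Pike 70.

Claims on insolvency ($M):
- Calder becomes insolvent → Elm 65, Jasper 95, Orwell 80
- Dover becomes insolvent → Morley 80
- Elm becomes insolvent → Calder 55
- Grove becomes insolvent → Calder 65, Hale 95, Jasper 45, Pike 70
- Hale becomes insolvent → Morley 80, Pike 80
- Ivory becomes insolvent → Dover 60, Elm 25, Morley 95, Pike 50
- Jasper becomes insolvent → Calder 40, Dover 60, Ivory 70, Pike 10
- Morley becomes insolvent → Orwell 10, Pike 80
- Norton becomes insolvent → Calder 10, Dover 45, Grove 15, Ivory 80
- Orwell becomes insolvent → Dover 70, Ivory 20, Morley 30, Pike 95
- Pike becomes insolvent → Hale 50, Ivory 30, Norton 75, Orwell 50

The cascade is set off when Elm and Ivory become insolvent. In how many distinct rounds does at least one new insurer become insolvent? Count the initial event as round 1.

Round 1 — Elm, Ivory become insolvent (initial).
  Calder: +55 → 55 < 70
  Dover: +60 → 60 ≥ 30
  Morley: +95 → 95 ≥ 30
  Pike: +50 → 50 < 70
Round 2 — Dover, Morley become insolvent.
  Orwell: +10 → 10 < 80
  Pike: +80 → 130 ≥ 70
Round 3 — Pike becomes insolvent.
  Hale: +50 → 50 < 90
  Norton: +75 → 75 ≥ 50
  Orwell: +50 → 60 < 80
Round 4 — Norton becomes insolvent.
  Calder: +10 → 65 < 70
  Grove: +15 → 15 < 120
No further insolvencies.

4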